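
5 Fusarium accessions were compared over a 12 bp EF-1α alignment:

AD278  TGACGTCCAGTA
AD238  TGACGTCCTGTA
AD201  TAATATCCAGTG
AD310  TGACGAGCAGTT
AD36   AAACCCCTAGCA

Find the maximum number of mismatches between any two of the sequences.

Pairwise Hamming distances:
  AD278 vs AD238: 1
  AD278 vs AD201: 4
  AD278 vs AD310: 3
  AD278 vs AD36: 6
  AD238 vs AD201: 5
  AD238 vs AD310: 4
  AD238 vs AD36: 7
  AD201 vs AD310: 6
  AD201 vs AD36: 7
  AD310 vs AD36: 8
The largest is 8, between AD310 and AD36.

8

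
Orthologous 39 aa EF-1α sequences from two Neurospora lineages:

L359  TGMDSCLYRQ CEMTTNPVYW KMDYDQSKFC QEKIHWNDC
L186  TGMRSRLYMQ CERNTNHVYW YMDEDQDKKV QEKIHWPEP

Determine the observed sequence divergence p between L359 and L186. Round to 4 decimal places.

0.3590

Mismatches occur at site 4 (D→R), site 6 (C→R), site 9 (R→M), site 13 (M→R), site 14 (T→N), site 17 (P→H), site 21 (K→Y), site 24 (Y→E), site 27 (S→D), site 29 (F→K), site 30 (C→V), site 37 (N→P), site 38 (D→E), site 39 (C→P).
There are 14 differences over 39 sites, so p = 14/39 = 0.3590.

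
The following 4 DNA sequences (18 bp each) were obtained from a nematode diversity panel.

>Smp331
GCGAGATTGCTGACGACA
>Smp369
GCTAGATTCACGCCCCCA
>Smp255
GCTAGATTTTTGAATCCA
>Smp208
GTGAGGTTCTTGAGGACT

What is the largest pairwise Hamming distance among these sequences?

10

Pairwise Hamming distances:
  Smp331 vs Smp369: 7
  Smp331 vs Smp255: 6
  Smp331 vs Smp208: 6
  Smp369 vs Smp255: 6
  Smp369 vs Smp208: 10
  Smp255 vs Smp208: 8
The largest is 10, between Smp369 and Smp208.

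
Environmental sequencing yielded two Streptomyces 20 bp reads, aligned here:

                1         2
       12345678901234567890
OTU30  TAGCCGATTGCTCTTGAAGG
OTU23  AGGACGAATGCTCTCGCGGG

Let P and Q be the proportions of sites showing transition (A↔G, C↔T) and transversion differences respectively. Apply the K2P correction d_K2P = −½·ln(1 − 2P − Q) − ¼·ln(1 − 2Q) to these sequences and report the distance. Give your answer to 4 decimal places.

Mismatches occur at site 1 (T↔A, transversion), site 2 (A↔G, transition), site 4 (C↔A, transversion), site 8 (T↔A, transversion), site 15 (T↔C, transition), site 17 (A↔C, transversion), site 18 (A↔G, transition).
Of the 7 differences, 3 transitions and 4 transversions over 20 sites: P = 3/20 = 0.150000, Q = 4/20 = 0.200000.
d = −0.5·ln(0.500000) − 0.25·ln(0.600000) = −0.5·(-0.693147) − 0.25·(-0.510826) = 0.4743.

0.4743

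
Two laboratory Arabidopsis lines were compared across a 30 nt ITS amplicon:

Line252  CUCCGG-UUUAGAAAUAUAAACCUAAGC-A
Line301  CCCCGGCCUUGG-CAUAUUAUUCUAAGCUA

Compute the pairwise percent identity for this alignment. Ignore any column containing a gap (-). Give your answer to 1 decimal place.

Excluding the 3 gap columns leaves 27 comparable sites.
The sequences differ at positions 2 (U/C), 8 (U/C), 11 (A/G), 14 (A/C), 19 (A/U), 21 (A/U), 22 (C/U).
20 of the 27 comparable sites match, so the percent identity is 20/27 × 100 = 74.1%.

74.1%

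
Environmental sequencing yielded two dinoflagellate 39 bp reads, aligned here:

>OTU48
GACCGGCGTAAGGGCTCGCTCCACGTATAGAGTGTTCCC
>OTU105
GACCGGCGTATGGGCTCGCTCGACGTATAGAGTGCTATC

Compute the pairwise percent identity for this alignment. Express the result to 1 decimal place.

Mismatches occur at site 11 (A/T), site 22 (C/G), site 35 (T/C), site 37 (C/A), site 38 (C/T).
34 of the 39 sites match, so the percent identity is 34/39 × 100 = 87.2%.

87.2%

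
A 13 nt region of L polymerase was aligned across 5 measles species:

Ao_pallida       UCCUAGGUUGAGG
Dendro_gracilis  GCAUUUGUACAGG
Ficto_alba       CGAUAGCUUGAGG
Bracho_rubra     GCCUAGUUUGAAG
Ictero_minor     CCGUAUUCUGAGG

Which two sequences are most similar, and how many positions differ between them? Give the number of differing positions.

3

Pairwise Hamming distances:
  Ao_pallida vs Dendro_gracilis: 6
  Ao_pallida vs Ficto_alba: 4
  Ao_pallida vs Bracho_rubra: 3
  Ao_pallida vs Ictero_minor: 5
  Dendro_gracilis vs Ficto_alba: 7
  Dendro_gracilis vs Bracho_rubra: 7
  Dendro_gracilis vs Ictero_minor: 7
  Ficto_alba vs Bracho_rubra: 5
  Ficto_alba vs Ictero_minor: 5
  Bracho_rubra vs Ictero_minor: 5
The smallest is 3, between Ao_pallida and Bracho_rubra.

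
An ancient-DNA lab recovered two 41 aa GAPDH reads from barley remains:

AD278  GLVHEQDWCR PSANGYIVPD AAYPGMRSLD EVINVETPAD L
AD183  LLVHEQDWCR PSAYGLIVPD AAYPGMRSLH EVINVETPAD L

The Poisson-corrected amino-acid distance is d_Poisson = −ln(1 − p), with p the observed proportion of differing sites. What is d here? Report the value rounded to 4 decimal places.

Mismatches occur at site 1 (G/L), site 14 (N/Y), site 16 (Y/L), site 30 (D/H).
p = 4/41 = 0.097561.
d = −ln(1 − 0.097561) = −ln(0.902439) = 0.1027.

0.1027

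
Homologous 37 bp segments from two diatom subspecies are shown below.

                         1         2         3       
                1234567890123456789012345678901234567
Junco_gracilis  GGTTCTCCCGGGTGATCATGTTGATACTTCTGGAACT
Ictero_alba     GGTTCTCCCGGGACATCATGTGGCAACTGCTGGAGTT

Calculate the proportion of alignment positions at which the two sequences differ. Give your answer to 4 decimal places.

0.2162

Differing sites — 13:T/A; 14:G/C; 22:T/G; 24:A/C; 25:T/A; 29:T/G; 35:A/G; 36:C/T.
There are 8 differences over 37 sites, so p = 8/37 = 0.2162.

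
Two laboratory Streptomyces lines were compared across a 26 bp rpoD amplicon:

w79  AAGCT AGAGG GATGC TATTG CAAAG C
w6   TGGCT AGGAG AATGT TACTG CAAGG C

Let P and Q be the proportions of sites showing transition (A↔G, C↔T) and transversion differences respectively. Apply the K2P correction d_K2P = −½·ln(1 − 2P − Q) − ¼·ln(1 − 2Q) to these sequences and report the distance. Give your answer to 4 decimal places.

Differing sites — 1:A/T (Tv); 2:A/G (Ti); 8:A/G (Ti); 9:G/A (Ti); 11:G/A (Ti); 15:C/T (Ti); 18:T/C (Ti); 24:A/G (Ti).
Of the 8 differences, 7 transitions and 1 transversion over 26 sites: P = 7/26 = 0.269231, Q = 1/26 = 0.038462.
d = −0.5·ln(0.423076) − 0.25·ln(0.923076) = −0.5·(-0.860203) − 0.25·(-0.080044) = 0.4501.

0.4501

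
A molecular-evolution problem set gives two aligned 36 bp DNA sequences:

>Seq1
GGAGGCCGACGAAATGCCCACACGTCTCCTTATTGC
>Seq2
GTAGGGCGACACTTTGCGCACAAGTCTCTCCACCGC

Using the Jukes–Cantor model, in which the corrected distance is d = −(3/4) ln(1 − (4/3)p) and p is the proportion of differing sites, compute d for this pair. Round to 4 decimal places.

0.4926

Mismatches occur at site 2 (G/T), site 6 (C/G), site 11 (G/A), site 12 (A/C), site 13 (A/T), site 14 (A/T), site 18 (C/G), site 23 (C/A), site 29 (C/T), site 30 (T/C), site 31 (T/C), site 33 (T/C), site 34 (T/C).
p = 13/36 = 0.361111.
d = −0.75 · ln(1 − (4/3)·0.361111) = −0.75 · ln(0.518519) = −0.75 · (-0.656779) = 0.4926.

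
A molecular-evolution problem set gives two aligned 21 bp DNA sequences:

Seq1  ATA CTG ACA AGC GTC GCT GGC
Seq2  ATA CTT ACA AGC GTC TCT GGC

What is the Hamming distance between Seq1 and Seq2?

Mismatches occur at site 6 (G→T), site 16 (G→T).
That gives 2 mismatches out of 21 aligned sites, so the Hamming distance is 2.

2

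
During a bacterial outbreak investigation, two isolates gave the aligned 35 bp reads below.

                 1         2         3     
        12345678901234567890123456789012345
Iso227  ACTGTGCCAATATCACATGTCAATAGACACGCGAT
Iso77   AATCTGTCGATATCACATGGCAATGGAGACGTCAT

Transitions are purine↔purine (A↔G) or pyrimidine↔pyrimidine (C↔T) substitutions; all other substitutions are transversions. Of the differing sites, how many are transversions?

5

Mismatches occur at site 2 (C↔A, transversion), site 4 (G↔C, transversion), site 7 (C↔T, transition), site 9 (A↔G, transition), site 20 (T↔G, transversion), site 25 (A↔G, transition), site 28 (C↔G, transversion), site 32 (C↔T, transition), site 33 (G↔C, transversion).
Of the 9 differences, 4 transitions and 5 transversions, so the answer is 5.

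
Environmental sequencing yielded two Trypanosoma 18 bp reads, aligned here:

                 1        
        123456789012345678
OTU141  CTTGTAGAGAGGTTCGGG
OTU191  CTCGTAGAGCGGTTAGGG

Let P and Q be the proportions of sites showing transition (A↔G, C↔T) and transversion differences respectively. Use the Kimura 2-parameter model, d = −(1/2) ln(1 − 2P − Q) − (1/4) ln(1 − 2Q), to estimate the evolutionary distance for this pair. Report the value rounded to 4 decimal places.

0.1885

The sequences differ at positions 3 (T/C, transition), 10 (A/C, transversion), 15 (C/A, transversion).
Of the 3 differences, 1 transition and 2 transversions over 18 sites: P = 1/18 = 0.055556, Q = 2/18 = 0.111111.
d = −0.5·ln(0.777777) − 0.25·ln(0.777778) = −0.5·(-0.251315) − 0.25·(-0.251314) = 0.1885.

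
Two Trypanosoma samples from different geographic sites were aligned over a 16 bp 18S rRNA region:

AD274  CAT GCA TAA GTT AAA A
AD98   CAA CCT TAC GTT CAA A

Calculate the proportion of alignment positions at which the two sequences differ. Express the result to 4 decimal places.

0.3125

The sequences differ at positions 3 (T/A), 4 (G/C), 6 (A/T), 9 (A/C), 13 (A/C).
There are 5 differences over 16 sites, so p = 5/16 = 0.3125.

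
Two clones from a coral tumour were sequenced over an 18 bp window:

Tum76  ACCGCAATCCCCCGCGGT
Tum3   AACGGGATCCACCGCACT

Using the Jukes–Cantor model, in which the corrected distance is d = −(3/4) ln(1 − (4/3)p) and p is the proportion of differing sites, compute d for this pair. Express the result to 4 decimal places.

Mismatches occur at site 2 (C↔A), site 5 (C↔G), site 6 (A↔G), site 11 (C↔A), site 16 (G↔A), site 17 (G↔C).
p = 6/18 = 0.333333.
d = −0.75 · ln(1 − (4/3)·0.333333) = −0.75 · ln(0.555556) = −0.75 · (-0.587786) = 0.4408.

0.4408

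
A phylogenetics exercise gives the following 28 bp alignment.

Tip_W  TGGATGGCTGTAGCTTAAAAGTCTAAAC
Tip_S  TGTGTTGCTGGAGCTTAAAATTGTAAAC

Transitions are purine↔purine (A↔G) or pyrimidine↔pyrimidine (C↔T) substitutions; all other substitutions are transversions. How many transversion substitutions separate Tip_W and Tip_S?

5

Differing sites — 3:G/T (Tv); 4:A/G (Ti); 6:G/T (Tv); 11:T/G (Tv); 21:G/T (Tv); 23:C/G (Tv).
Of the 6 differences, 1 transition and 5 transversions, so the answer is 5.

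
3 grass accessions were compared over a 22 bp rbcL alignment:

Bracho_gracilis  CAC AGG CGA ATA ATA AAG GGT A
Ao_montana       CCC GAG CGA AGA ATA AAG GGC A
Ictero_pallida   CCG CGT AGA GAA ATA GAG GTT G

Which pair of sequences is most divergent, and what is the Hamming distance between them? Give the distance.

11

Pairwise Hamming distances:
  Bracho_gracilis vs Ao_montana: 5
  Bracho_gracilis vs Ictero_pallida: 10
  Ao_montana vs Ictero_pallida: 11
The largest is 11, between Ao_montana and Ictero_pallida.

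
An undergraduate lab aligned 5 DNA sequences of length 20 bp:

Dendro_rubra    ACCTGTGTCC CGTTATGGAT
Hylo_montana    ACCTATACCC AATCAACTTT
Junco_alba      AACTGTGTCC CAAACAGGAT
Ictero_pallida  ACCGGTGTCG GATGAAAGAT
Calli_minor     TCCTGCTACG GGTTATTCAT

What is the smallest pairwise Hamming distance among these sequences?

Pairwise Hamming distances:
  Dendro_rubra vs Hylo_montana: 10
  Dendro_rubra vs Junco_alba: 6
  Dendro_rubra vs Ictero_pallida: 7
  Dendro_rubra vs Calli_minor: 8
  Hylo_montana vs Junco_alba: 11
  Hylo_montana vs Ictero_pallida: 10
  Hylo_montana vs Calli_minor: 13
  Junco_alba vs Ictero_pallida: 8
  Junco_alba vs Calli_minor: 14
  Ictero_pallida vs Calli_minor: 10
The smallest is 6, between Dendro_rubra and Junco_alba.

6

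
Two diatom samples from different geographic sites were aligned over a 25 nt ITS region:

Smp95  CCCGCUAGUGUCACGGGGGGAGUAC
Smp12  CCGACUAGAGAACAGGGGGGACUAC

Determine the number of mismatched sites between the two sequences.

Mismatches occur at site 3 (C/G), site 4 (G/A), site 9 (U/A), site 11 (U/A), site 12 (C/A), site 13 (A/C), site 14 (C/A), site 22 (G/C).
That gives 8 mismatches out of 25 aligned sites, so the Hamming distance is 8.

8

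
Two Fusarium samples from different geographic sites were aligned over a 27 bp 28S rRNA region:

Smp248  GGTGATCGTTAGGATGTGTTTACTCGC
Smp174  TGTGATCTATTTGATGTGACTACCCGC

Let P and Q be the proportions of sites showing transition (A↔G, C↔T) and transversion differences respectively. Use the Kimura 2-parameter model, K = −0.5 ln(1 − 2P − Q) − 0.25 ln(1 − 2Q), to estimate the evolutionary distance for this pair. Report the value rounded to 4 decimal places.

0.3783

The sequences differ at positions 1 (G/T, transversion), 8 (G/T, transversion), 9 (T/A, transversion), 11 (A/T, transversion), 12 (G/T, transversion), 19 (T/A, transversion), 20 (T/C, transition), 24 (T/C, transition).
Of the 8 differences, 2 transitions and 6 transversions over 27 sites: P = 2/27 = 0.074074, Q = 6/27 = 0.222222.
d = −0.5·ln(0.629630) − 0.25·ln(0.555556) = −0.5·(-0.462623) − 0.25·(-0.587786) = 0.3783.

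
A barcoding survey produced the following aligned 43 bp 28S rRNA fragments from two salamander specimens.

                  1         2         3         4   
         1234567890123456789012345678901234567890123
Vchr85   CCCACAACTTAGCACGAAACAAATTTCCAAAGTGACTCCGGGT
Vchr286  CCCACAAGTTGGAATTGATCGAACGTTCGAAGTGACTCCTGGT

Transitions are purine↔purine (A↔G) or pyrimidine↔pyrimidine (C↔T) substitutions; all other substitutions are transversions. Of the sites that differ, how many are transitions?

Mismatches occur at site 8 (C→G, transversion), site 11 (A→G, transition), site 13 (C→A, transversion), site 15 (C→T, transition), site 16 (G→T, transversion), site 17 (A→G, transition), site 19 (A→T, transversion), site 21 (A→G, transition), site 24 (T→C, transition), site 25 (T→G, transversion), site 27 (C→T, transition), site 29 (A→G, transition), site 40 (G→T, transversion).
Of the 13 differences, 7 transitions and 6 transversions, so the answer is 7.

7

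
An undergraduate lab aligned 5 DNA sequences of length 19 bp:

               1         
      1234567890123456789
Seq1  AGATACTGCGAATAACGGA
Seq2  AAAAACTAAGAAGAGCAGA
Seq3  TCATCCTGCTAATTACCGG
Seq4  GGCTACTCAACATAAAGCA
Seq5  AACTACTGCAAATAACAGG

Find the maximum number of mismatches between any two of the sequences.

13

Pairwise Hamming distances:
  Seq1 vs Seq2: 7
  Seq1 vs Seq3: 7
  Seq1 vs Seq4: 8
  Seq1 vs Seq5: 5
  Seq2 vs Seq3: 12
  Seq2 vs Seq4: 12
  Seq2 vs Seq5: 8
  Seq3 vs Seq4: 13
  Seq3 vs Seq5: 7
  Seq4 vs Seq5: 9
The largest is 13, between Seq3 and Seq4.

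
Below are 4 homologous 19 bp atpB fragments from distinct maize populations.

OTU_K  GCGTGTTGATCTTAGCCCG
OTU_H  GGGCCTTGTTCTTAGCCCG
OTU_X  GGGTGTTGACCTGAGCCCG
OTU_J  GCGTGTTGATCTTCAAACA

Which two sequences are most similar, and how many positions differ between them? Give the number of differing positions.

3

Pairwise Hamming distances:
  OTU_K vs OTU_H: 4
  OTU_K vs OTU_X: 3
  OTU_K vs OTU_J: 5
  OTU_H vs OTU_X: 5
  OTU_H vs OTU_J: 9
  OTU_X vs OTU_J: 8
The smallest is 3, between OTU_K and OTU_X.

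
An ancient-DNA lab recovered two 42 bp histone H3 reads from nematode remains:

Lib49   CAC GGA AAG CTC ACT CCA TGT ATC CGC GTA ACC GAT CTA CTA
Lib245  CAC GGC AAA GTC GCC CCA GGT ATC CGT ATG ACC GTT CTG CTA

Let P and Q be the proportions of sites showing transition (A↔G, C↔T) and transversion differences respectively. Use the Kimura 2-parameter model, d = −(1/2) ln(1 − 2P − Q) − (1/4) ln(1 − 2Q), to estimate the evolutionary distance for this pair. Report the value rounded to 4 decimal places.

Mismatches occur at site 6 (A/C, transversion), site 9 (G/A, transition), site 10 (C/G, transversion), site 13 (A/G, transition), site 15 (T/C, transition), site 19 (T/G, transversion), site 27 (C/T, transition), site 28 (G/A, transition), site 30 (A/G, transition), site 35 (A/T, transversion), site 39 (A/G, transition).
Of the 11 differences, 7 transitions and 4 transversions over 42 sites: P = 7/42 = 0.166667, Q = 4/42 = 0.095238.
d = −0.5·ln(0.571428) − 0.25·ln(0.809524) = −0.5·(-0.559617) − 0.25·(-0.211309) = 0.3326.

0.3326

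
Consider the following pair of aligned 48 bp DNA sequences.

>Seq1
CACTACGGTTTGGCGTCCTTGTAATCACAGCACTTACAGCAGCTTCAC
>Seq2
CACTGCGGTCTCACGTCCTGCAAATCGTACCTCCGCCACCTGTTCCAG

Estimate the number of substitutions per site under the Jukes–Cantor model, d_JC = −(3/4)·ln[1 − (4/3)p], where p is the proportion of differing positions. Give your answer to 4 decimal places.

0.5627

The sequences differ at positions 5 (A/G), 10 (T/C), 12 (G/C), 13 (G/A), 20 (T/G), 21 (G/C), 22 (T/A), 27 (A/G), 28 (C/T), 30 (G/C), 32 (A/T), 34 (T/C), 35 (T/G), 36 (A/C), 39 (G/C), 41 (A/T), 43 (C/T), 45 (T/C), 48 (C/G).
p = 19/48 = 0.395833.
d = −0.75 · ln(1 − (4/3)·0.395833) = −0.75 · ln(0.472223) = −0.75 · (-0.750304) = 0.5627.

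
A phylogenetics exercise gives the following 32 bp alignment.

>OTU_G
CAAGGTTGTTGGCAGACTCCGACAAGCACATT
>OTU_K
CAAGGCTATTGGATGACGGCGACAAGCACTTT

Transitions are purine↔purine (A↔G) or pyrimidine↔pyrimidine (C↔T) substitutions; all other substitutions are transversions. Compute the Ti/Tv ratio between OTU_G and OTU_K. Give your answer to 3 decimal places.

Mismatches occur at site 6 (T→C, transition), site 8 (G→A, transition), site 13 (C→A, transversion), site 14 (A→T, transversion), site 18 (T→G, transversion), site 19 (C→G, transversion), site 30 (A→T, transversion).
Of the 7 differences, 2 transitions and 5 transversions, so Ti/Tv = 2/5 = 0.400.

0.400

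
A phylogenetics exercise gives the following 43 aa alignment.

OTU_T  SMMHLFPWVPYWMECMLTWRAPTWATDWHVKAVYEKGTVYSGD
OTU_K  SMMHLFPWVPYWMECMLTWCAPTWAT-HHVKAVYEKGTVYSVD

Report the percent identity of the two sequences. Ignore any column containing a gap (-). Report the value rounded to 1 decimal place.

92.9%

Excluding the 1 gap column leaves 42 comparable sites.
Mismatches occur at site 20 (R/C), site 28 (W/H), site 42 (G/V).
39 of the 42 comparable sites match, so the percent identity is 39/42 × 100 = 92.9%.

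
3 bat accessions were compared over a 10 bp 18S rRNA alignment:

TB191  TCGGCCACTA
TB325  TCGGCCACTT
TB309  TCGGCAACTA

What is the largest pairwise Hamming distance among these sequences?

2

Pairwise Hamming distances:
  TB191 vs TB325: 1
  TB191 vs TB309: 1
  TB325 vs TB309: 2
The largest is 2, between TB325 and TB309.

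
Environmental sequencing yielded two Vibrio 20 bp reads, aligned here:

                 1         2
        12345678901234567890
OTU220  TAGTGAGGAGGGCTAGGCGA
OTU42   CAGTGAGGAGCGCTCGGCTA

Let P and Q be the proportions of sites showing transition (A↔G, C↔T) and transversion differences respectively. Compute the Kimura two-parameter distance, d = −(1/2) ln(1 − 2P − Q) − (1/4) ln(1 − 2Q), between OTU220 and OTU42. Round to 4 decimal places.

Differing sites — 1:T/C (Ti); 11:G/C (Tv); 15:A/C (Tv); 19:G/T (Tv).
Of the 4 differences, 1 transition and 3 transversions over 20 sites: P = 1/20 = 0.050000, Q = 3/20 = 0.150000.
d = −0.5·ln(0.750000) − 0.25·ln(0.700000) = −0.5·(-0.287682) − 0.25·(-0.356675) = 0.2330.

0.2330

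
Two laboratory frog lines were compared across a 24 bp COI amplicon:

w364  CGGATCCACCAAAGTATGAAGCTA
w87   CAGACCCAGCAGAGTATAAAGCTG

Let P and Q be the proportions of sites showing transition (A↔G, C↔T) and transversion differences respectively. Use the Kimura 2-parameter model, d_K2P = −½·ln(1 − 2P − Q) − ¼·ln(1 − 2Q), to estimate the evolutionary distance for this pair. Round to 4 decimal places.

0.3283

Differing sites — 2:G/A (Ti); 5:T/C (Ti); 9:C/G (Tv); 12:A/G (Ti); 18:G/A (Ti); 24:A/G (Ti).
Of the 6 differences, 5 transitions and 1 transversion over 24 sites: P = 5/24 = 0.208333, Q = 1/24 = 0.041667.
d = −0.5·ln(0.541667) − 0.25·ln(0.916666) = −0.5·(-0.613104) − 0.25·(-0.087012) = 0.3283.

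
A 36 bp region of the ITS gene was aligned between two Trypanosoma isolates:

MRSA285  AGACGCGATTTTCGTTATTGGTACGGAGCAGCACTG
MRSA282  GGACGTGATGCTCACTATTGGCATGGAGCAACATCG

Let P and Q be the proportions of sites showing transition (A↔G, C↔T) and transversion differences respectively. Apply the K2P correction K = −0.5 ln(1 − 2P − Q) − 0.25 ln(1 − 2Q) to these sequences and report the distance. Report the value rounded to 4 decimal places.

Mismatches occur at site 1 (A/G, transition), site 6 (C/T, transition), site 10 (T/G, transversion), site 11 (T/C, transition), site 14 (G/A, transition), site 15 (T/C, transition), site 22 (T/C, transition), site 24 (C/T, transition), site 31 (G/A, transition), site 34 (C/T, transition), site 35 (T/C, transition).
Of the 11 differences, 10 transitions and 1 transversion over 36 sites: P = 10/36 = 0.277778, Q = 1/36 = 0.027778.
d = −0.5·ln(0.416666) − 0.25·ln(0.944444) = −0.5·(-0.875470) − 0.25·(-0.057159) = 0.4520.

0.4520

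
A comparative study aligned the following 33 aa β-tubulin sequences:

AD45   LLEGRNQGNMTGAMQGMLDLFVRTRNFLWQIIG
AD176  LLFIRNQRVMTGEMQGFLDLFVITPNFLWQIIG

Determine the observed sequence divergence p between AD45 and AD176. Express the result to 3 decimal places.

0.242

Differing sites — 3:E/F; 4:G/I; 8:G/R; 9:N/V; 13:A/E; 17:M/F; 23:R/I; 25:R/P.
There are 8 differences over 33 sites, so p = 8/33 = 0.242.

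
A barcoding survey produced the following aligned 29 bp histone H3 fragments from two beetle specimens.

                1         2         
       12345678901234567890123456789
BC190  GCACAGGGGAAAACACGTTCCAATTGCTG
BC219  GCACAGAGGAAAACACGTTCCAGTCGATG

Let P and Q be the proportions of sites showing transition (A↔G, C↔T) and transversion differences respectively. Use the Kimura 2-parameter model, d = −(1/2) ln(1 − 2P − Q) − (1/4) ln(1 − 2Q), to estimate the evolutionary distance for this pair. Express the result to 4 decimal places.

The sequences differ at positions 7 (G/A, transition), 23 (A/G, transition), 25 (T/C, transition), 27 (C/A, transversion).
Of the 4 differences, 3 transitions and 1 transversion over 29 sites: P = 3/29 = 0.103448, Q = 1/29 = 0.034483.
d = −0.5·ln(0.758621) − 0.25·ln(0.931034) = −0.5·(-0.276253) − 0.25·(-0.071459) = 0.1560.

0.1560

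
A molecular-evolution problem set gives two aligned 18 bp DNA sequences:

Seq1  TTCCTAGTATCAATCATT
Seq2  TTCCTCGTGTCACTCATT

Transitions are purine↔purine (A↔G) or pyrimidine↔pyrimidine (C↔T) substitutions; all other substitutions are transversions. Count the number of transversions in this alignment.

Differing sites — 6:A/C (Tv); 9:A/G (Ti); 13:A/C (Tv).
Of the 3 differences, 1 transition and 2 transversions, so the answer is 2.

2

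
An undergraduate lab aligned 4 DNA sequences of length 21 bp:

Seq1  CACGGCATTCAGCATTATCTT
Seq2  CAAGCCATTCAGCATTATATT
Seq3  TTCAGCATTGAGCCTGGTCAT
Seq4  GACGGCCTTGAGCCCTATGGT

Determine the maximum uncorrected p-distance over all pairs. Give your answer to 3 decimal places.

Pairwise Hamming distances:
  Seq1 vs Seq2: 3
  Seq1 vs Seq3: 8
  Seq1 vs Seq4: 7
  Seq2 vs Seq3: 11
  Seq2 vs Seq4: 9
  Seq3 vs Seq4: 9
The largest is 11 mismatches, between Seq2 and Seq3; p = 11/21 = 0.524.

0.524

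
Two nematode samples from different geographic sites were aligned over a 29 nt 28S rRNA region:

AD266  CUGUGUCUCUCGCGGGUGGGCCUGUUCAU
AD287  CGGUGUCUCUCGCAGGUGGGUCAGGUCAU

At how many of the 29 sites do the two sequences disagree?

The sequences differ at positions 2 (U/G), 14 (G/A), 21 (C/U), 23 (U/A), 25 (U/G).
That gives 5 mismatches out of 29 aligned sites, so the Hamming distance is 5.

5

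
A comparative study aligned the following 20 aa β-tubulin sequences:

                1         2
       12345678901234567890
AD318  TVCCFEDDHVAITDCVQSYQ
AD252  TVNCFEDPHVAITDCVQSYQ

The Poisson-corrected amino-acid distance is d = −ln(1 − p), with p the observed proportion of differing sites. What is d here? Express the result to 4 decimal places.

0.1054

The sequences differ at positions 3 (C/N), 8 (D/P).
p = 2/20 = 0.100000.
d = −ln(1 − 0.100000) = −ln(0.900000) = 0.1054.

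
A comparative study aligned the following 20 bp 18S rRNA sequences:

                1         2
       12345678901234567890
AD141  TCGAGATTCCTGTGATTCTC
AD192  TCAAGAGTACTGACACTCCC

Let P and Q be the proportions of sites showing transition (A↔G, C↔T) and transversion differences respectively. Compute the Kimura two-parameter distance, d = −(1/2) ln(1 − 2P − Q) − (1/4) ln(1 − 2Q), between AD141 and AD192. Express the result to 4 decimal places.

The sequences differ at positions 3 (G/A, transition), 7 (T/G, transversion), 9 (C/A, transversion), 13 (T/A, transversion), 14 (G/C, transversion), 16 (T/C, transition), 19 (T/C, transition).
Of the 7 differences, 3 transitions and 4 transversions over 20 sites: P = 3/20 = 0.150000, Q = 4/20 = 0.200000.
d = −0.5·ln(0.500000) − 0.25·ln(0.600000) = −0.5·(-0.693147) − 0.25·(-0.510826) = 0.4743.

0.4743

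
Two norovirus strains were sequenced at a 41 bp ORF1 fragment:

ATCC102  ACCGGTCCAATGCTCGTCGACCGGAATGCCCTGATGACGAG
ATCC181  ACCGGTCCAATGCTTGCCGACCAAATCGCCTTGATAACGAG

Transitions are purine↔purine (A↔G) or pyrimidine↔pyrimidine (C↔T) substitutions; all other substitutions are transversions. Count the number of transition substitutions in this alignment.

7

The sequences differ at positions 15 (C/T, transition), 17 (T/C, transition), 23 (G/A, transition), 24 (G/A, transition), 26 (A/T, transversion), 27 (T/C, transition), 31 (C/T, transition), 36 (G/A, transition).
Of the 8 differences, 7 transitions and 1 transversion, so the answer is 7.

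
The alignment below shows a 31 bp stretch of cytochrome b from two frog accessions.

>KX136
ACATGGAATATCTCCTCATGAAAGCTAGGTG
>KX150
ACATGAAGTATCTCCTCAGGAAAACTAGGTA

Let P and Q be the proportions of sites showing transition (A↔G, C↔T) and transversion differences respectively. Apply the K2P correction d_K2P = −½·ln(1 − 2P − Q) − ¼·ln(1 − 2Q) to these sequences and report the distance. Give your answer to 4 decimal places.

0.1881

Mismatches occur at site 6 (G↔A, transition), site 8 (A↔G, transition), site 19 (T↔G, transversion), site 24 (G↔A, transition), site 31 (G↔A, transition).
Of the 5 differences, 4 transitions and 1 transversion over 31 sites: P = 4/31 = 0.129032, Q = 1/31 = 0.032258.
d = −0.5·ln(0.709678) − 0.25·ln(0.935484) = −0.5·(-0.342944) − 0.25·(-0.066691) = 0.1881.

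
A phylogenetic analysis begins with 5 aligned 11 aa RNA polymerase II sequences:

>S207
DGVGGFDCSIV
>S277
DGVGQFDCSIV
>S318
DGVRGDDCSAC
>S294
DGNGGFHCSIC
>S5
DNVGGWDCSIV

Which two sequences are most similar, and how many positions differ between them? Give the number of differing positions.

Pairwise Hamming distances:
  S207 vs S277: 1
  S207 vs S318: 4
  S207 vs S294: 3
  S207 vs S5: 2
  S277 vs S318: 5
  S277 vs S294: 4
  S277 vs S5: 3
  S318 vs S294: 5
  S318 vs S5: 5
  S294 vs S5: 5
The smallest is 1, between S207 and S277.

1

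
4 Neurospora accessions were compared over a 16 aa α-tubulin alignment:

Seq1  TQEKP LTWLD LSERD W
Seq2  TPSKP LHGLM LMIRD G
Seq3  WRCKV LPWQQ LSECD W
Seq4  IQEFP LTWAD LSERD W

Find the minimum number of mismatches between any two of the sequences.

Pairwise Hamming distances:
  Seq1 vs Seq2: 8
  Seq1 vs Seq3: 8
  Seq1 vs Seq4: 3
  Seq2 vs Seq3: 12
  Seq2 vs Seq4: 11
  Seq3 vs Seq4: 9
The smallest is 3, between Seq1 and Seq4.

3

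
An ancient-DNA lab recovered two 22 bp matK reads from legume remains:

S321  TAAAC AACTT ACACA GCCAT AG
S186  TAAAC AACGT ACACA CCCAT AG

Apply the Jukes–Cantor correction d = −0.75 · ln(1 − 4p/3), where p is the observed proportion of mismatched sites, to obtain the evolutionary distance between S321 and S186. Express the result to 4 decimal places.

0.0969

Mismatches occur at site 9 (T→G), site 16 (G→C).
p = 2/22 = 0.090909.
d = −0.75 · ln(1 − (4/3)·0.090909) = −0.75 · ln(0.878788) = −0.75 · (-0.129212) = 0.0969.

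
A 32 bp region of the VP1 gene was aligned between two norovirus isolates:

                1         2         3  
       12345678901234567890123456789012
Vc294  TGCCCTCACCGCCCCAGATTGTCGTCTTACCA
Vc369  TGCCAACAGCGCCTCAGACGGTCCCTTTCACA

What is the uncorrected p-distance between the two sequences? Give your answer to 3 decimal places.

Mismatches occur at site 5 (C/A), site 6 (T/A), site 9 (C/G), site 14 (C/T), site 19 (T/C), site 20 (T/G), site 24 (G/C), site 25 (T/C), site 26 (C/T), site 29 (A/C), site 30 (C/A).
There are 11 differences over 32 sites, so p = 11/32 = 0.344.

0.344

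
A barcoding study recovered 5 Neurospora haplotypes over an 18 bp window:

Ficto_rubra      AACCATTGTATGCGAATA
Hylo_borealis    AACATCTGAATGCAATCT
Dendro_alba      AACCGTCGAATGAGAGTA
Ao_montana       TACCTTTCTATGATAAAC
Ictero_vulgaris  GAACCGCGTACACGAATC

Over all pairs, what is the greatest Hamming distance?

Pairwise Hamming distances:
  Ficto_rubra vs Hylo_borealis: 8
  Ficto_rubra vs Dendro_alba: 5
  Ficto_rubra vs Ao_montana: 7
  Ficto_rubra vs Ictero_vulgaris: 8
  Hylo_borealis vs Dendro_alba: 9
  Hylo_borealis vs Ao_montana: 10
  Hylo_borealis vs Ictero_vulgaris: 13
  Dendro_alba vs Ao_montana: 9
  Dendro_alba vs Ictero_vulgaris: 10
  Ao_montana vs Ictero_vulgaris: 11
The largest is 13, between Hylo_borealis and Ictero_vulgaris.

13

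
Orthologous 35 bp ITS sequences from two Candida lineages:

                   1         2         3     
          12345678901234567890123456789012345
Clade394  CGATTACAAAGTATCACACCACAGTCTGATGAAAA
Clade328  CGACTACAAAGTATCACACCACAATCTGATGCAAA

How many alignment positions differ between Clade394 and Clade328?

3

The sequences differ at positions 4 (T/C), 24 (G/A), 32 (A/C).
That gives 3 mismatches out of 35 aligned sites, so the Hamming distance is 3.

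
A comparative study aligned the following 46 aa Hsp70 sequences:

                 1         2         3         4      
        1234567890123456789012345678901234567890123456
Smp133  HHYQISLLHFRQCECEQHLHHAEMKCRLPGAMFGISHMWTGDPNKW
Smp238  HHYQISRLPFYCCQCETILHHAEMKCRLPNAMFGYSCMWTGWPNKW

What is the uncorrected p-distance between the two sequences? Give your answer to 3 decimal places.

Mismatches occur at site 7 (L↔R), site 9 (H↔P), site 11 (R↔Y), site 12 (Q↔C), site 14 (E↔Q), site 17 (Q↔T), site 18 (H↔I), site 30 (G↔N), site 35 (I↔Y), site 37 (H↔C), site 42 (D↔W).
There are 11 differences over 46 sites, so p = 11/46 = 0.239.

0.239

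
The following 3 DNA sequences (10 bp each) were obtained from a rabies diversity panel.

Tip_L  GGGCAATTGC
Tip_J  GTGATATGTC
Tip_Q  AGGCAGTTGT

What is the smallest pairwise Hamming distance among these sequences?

Pairwise Hamming distances:
  Tip_L vs Tip_J: 5
  Tip_L vs Tip_Q: 3
  Tip_J vs Tip_Q: 8
The smallest is 3, between Tip_L and Tip_Q.

3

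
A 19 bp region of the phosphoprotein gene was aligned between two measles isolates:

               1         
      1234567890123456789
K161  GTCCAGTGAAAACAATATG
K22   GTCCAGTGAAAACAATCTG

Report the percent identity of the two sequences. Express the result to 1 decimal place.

Differing sites — 17:A/C.
18 of the 19 sites match, so the percent identity is 18/19 × 100 = 94.7%.

94.7%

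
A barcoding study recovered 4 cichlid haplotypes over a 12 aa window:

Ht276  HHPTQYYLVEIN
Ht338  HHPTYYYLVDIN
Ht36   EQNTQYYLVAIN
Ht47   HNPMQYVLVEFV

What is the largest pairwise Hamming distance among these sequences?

Pairwise Hamming distances:
  Ht276 vs Ht338: 2
  Ht276 vs Ht36: 4
  Ht276 vs Ht47: 5
  Ht338 vs Ht36: 5
  Ht338 vs Ht47: 7
  Ht36 vs Ht47: 8
The largest is 8, between Ht36 and Ht47.

8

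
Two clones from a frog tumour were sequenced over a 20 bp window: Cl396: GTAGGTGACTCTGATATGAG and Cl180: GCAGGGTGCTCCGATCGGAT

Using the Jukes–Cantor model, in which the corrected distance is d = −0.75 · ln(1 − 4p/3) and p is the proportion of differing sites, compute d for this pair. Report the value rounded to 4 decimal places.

0.5716

Differing sites — 2:T/C; 6:T/G; 7:G/T; 8:A/G; 12:T/C; 16:A/C; 17:T/G; 20:G/T.
p = 8/20 = 0.400000.
d = −0.75 · ln(1 − (4/3)·0.400000) = −0.75 · ln(0.466667) = −0.75 · (-0.762139) = 0.5716.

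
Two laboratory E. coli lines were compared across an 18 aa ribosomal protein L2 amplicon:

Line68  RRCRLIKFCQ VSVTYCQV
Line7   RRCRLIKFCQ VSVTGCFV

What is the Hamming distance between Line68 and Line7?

2

The sequences differ at positions 15 (Y/G), 17 (Q/F).
That gives 2 mismatches out of 18 aligned sites, so the Hamming distance is 2.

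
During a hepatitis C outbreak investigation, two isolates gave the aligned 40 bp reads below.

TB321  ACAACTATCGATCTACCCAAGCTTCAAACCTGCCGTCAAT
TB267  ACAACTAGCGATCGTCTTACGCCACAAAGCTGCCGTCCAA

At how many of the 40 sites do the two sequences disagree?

The sequences differ at positions 8 (T/G), 14 (T/G), 15 (A/T), 17 (C/T), 18 (C/T), 20 (A/C), 23 (T/C), 24 (T/A), 29 (C/G), 38 (A/C), 40 (T/A).
That gives 11 mismatches out of 40 aligned sites, so the Hamming distance is 11.

11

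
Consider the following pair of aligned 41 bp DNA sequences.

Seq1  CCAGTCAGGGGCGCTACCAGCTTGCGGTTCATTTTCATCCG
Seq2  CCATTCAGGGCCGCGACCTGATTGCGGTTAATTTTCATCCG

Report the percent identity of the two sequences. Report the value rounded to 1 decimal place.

85.4%

Mismatches occur at site 4 (G→T), site 11 (G→C), site 15 (T→G), site 19 (A→T), site 21 (C→A), site 30 (C→A).
35 of the 41 sites match, so the percent identity is 35/41 × 100 = 85.4%.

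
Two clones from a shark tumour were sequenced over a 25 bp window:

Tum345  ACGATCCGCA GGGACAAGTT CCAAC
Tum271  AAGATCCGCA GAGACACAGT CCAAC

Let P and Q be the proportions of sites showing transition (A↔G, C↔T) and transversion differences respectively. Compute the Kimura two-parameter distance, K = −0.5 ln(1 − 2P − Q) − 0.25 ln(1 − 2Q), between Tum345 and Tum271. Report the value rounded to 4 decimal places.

The sequences differ at positions 2 (C/A, transversion), 12 (G/A, transition), 17 (A/C, transversion), 18 (G/A, transition), 19 (T/G, transversion).
Of the 5 differences, 2 transitions and 3 transversions over 25 sites: P = 2/25 = 0.080000, Q = 3/25 = 0.120000.
d = −0.5·ln(0.720000) − 0.25·ln(0.760000) = −0.5·(-0.328504) − 0.25·(-0.274437) = 0.2329.

0.2329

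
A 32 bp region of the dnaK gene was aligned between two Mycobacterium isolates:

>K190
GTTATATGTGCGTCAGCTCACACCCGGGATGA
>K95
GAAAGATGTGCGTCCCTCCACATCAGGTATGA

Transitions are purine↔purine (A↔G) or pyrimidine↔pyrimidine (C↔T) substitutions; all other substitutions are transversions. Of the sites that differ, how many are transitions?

The sequences differ at positions 2 (T/A, transversion), 3 (T/A, transversion), 5 (T/G, transversion), 15 (A/C, transversion), 16 (G/C, transversion), 17 (C/T, transition), 18 (T/C, transition), 23 (C/T, transition), 25 (C/A, transversion), 28 (G/T, transversion).
Of the 10 differences, 3 transitions and 7 transversions, so the answer is 3.

3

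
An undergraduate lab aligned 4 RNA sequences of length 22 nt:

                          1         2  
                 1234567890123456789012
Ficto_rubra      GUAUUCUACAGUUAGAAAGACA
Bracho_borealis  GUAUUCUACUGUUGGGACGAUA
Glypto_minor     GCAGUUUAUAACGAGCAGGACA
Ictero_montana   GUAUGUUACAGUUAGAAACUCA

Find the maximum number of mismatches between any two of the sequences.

12

Pairwise Hamming distances:
  Ficto_rubra vs Bracho_borealis: 5
  Ficto_rubra vs Glypto_minor: 9
  Ficto_rubra vs Ictero_montana: 4
  Bracho_borealis vs Glypto_minor: 12
  Bracho_borealis vs Ictero_montana: 9
  Glypto_minor vs Ictero_montana: 11
The largest is 12, between Bracho_borealis and Glypto_minor.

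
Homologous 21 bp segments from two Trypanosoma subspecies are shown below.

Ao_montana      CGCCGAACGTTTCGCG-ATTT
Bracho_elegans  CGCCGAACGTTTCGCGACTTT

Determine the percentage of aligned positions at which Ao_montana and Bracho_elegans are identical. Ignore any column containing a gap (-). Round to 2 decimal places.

95.00%

Excluding the 1 gap column leaves 20 comparable sites.
The sequences differ at position 18 (A/C).
19 of the 20 comparable sites match, so the percent identity is 19/20 × 100 = 95.00%.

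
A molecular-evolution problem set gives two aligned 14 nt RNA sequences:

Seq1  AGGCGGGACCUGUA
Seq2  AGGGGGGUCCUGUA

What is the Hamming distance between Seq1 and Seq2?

The sequences differ at positions 4 (C/G), 8 (A/U).
That gives 2 mismatches out of 14 aligned sites, so the Hamming distance is 2.

2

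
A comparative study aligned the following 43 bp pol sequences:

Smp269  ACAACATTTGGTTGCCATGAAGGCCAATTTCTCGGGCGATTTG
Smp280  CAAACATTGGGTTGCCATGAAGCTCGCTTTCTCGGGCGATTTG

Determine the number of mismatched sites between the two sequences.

Mismatches occur at site 1 (A/C), site 2 (C/A), site 9 (T/G), site 23 (G/C), site 24 (C/T), site 26 (A/G), site 27 (A/C).
That gives 7 mismatches out of 43 aligned sites, so the Hamming distance is 7.

7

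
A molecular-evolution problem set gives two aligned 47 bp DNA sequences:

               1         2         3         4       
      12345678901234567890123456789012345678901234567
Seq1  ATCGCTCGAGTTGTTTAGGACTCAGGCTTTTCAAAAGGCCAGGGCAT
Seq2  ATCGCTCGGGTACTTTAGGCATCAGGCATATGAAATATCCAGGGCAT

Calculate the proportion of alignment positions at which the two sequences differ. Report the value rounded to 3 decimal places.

0.234

Differing sites — 9:A/G; 12:T/A; 13:G/C; 20:A/C; 21:C/A; 28:T/A; 30:T/A; 32:C/G; 36:A/T; 37:G/A; 38:G/T.
There are 11 differences over 47 sites, so p = 11/47 = 0.234.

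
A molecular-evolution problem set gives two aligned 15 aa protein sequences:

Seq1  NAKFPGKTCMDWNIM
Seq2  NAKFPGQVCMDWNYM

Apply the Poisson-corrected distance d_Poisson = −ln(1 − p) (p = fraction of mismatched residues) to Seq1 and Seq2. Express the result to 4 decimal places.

0.2231

Differing sites — 7:K/Q; 8:T/V; 14:I/Y.
p = 3/15 = 0.200000.
d = −ln(1 − 0.200000) = −ln(0.800000) = 0.2231.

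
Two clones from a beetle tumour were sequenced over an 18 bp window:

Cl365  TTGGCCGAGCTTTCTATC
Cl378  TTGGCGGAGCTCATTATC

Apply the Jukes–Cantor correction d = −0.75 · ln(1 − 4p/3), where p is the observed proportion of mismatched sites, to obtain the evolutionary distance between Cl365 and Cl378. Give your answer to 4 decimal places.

The sequences differ at positions 6 (C/G), 12 (T/C), 13 (T/A), 14 (C/T).
p = 4/18 = 0.222222.
d = −0.75 · ln(1 − (4/3)·0.222222) = −0.75 · ln(0.703704) = −0.75 · (-0.351397) = 0.2635.

0.2635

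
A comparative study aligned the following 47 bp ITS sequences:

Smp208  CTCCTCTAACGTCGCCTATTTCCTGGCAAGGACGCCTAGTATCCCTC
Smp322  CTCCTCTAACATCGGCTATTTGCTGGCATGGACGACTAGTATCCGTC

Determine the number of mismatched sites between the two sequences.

6

The sequences differ at positions 11 (G/A), 15 (C/G), 22 (C/G), 29 (A/T), 35 (C/A), 45 (C/G).
That gives 6 mismatches out of 47 aligned sites, so the Hamming distance is 6.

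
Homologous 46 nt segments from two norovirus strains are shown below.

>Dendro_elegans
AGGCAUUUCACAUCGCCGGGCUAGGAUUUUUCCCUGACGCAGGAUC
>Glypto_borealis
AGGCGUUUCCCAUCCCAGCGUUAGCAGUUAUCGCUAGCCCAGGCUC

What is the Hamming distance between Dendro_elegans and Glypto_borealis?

Mismatches occur at site 5 (A/G), site 10 (A/C), site 15 (G/C), site 17 (C/A), site 19 (G/C), site 21 (C/U), site 25 (G/C), site 27 (U/G), site 30 (U/A), site 33 (C/G), site 36 (G/A), site 37 (A/G), site 39 (G/C), site 44 (A/C).
That gives 14 mismatches out of 46 aligned sites, so the Hamming distance is 14.

14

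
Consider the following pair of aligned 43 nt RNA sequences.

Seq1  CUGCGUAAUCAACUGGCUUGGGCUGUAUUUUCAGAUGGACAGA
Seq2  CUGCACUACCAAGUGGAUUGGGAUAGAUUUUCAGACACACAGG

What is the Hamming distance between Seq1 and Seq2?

Differing sites — 5:G/A; 6:U/C; 7:A/U; 9:U/C; 13:C/G; 17:C/A; 23:C/A; 25:G/A; 26:U/G; 36:U/C; 37:G/A; 38:G/C; 43:A/G.
That gives 13 mismatches out of 43 aligned sites, so the Hamming distance is 13.

13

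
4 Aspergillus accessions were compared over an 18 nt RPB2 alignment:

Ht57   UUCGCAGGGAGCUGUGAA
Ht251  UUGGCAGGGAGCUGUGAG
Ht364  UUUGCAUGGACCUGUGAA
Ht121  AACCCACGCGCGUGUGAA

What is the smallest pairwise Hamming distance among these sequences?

2

Pairwise Hamming distances:
  Ht57 vs Ht251: 2
  Ht57 vs Ht364: 3
  Ht57 vs Ht121: 8
  Ht251 vs Ht364: 4
  Ht251 vs Ht121: 10
  Ht364 vs Ht121: 8
The smallest is 2, between Ht57 and Ht251.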